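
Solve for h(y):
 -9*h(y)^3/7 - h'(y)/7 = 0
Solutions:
 h(y) = -sqrt(2)*sqrt(-1/(C1 - 9*y))/2
 h(y) = sqrt(2)*sqrt(-1/(C1 - 9*y))/2


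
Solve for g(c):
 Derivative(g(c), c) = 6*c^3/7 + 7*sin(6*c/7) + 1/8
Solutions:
 g(c) = C1 + 3*c^4/14 + c/8 - 49*cos(6*c/7)/6


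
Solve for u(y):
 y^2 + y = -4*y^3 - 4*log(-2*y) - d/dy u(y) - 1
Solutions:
 u(y) = C1 - y^4 - y^3/3 - y^2/2 - 4*y*log(-y) + y*(3 - 4*log(2))


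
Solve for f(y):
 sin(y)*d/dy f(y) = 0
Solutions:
 f(y) = C1


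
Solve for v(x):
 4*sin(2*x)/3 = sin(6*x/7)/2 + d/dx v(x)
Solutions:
 v(x) = C1 + 7*cos(6*x/7)/12 - 2*cos(2*x)/3


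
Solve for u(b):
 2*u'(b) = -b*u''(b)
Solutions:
 u(b) = C1 + C2/b


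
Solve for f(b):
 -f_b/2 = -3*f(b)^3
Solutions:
 f(b) = -sqrt(2)*sqrt(-1/(C1 + 6*b))/2
 f(b) = sqrt(2)*sqrt(-1/(C1 + 6*b))/2


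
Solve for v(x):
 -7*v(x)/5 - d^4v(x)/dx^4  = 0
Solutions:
 v(x) = (C1*sin(sqrt(2)*5^(3/4)*7^(1/4)*x/10) + C2*cos(sqrt(2)*5^(3/4)*7^(1/4)*x/10))*exp(-sqrt(2)*5^(3/4)*7^(1/4)*x/10) + (C3*sin(sqrt(2)*5^(3/4)*7^(1/4)*x/10) + C4*cos(sqrt(2)*5^(3/4)*7^(1/4)*x/10))*exp(sqrt(2)*5^(3/4)*7^(1/4)*x/10)


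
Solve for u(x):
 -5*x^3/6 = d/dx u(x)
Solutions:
 u(x) = C1 - 5*x^4/24


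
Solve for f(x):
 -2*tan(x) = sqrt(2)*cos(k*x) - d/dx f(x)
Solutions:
 f(x) = C1 + sqrt(2)*Piecewise((sin(k*x)/k, Ne(k, 0)), (x, True)) - 2*log(cos(x))


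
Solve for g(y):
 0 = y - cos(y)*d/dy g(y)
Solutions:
 g(y) = C1 + Integral(y/cos(y), y)


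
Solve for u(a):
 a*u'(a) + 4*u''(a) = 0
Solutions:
 u(a) = C1 + C2*erf(sqrt(2)*a/4)


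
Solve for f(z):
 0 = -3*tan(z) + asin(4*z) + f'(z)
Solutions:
 f(z) = C1 - z*asin(4*z) - sqrt(1 - 16*z^2)/4 - 3*log(cos(z))


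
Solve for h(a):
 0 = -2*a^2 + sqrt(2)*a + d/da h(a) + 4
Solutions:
 h(a) = C1 + 2*a^3/3 - sqrt(2)*a^2/2 - 4*a


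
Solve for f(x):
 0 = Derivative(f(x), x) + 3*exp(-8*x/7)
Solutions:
 f(x) = C1 + 21*exp(-8*x/7)/8


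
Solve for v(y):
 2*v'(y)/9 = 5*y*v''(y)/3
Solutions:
 v(y) = C1 + C2*y^(17/15)


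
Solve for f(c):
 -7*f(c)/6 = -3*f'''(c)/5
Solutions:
 f(c) = C3*exp(420^(1/3)*c/6) + (C1*sin(140^(1/3)*3^(5/6)*c/12) + C2*cos(140^(1/3)*3^(5/6)*c/12))*exp(-420^(1/3)*c/12)


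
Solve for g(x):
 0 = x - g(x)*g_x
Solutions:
 g(x) = -sqrt(C1 + x^2)
 g(x) = sqrt(C1 + x^2)


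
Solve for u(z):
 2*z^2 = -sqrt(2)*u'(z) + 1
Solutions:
 u(z) = C1 - sqrt(2)*z^3/3 + sqrt(2)*z/2


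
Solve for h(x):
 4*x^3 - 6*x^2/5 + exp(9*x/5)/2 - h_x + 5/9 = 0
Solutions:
 h(x) = C1 + x^4 - 2*x^3/5 + 5*x/9 + 5*exp(9*x/5)/18


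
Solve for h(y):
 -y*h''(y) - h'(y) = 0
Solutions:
 h(y) = C1 + C2*log(y)


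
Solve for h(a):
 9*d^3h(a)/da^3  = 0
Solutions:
 h(a) = C1 + C2*a + C3*a^2


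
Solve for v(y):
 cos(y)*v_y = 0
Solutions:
 v(y) = C1


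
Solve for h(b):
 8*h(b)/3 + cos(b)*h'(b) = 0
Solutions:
 h(b) = C1*(sin(b) - 1)^(4/3)/(sin(b) + 1)^(4/3)


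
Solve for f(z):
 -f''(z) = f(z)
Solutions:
 f(z) = C1*sin(z) + C2*cos(z)


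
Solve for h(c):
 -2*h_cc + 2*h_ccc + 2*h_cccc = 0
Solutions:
 h(c) = C1 + C2*c + C3*exp(c*(-1 + sqrt(5))/2) + C4*exp(-c*(1 + sqrt(5))/2)


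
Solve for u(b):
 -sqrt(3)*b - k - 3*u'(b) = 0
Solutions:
 u(b) = C1 - sqrt(3)*b^2/6 - b*k/3


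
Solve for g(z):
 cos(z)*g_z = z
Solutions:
 g(z) = C1 + Integral(z/cos(z), z)


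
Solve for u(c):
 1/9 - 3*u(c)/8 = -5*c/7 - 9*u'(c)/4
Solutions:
 u(c) = C1*exp(c/6) + 40*c/21 + 2216/189


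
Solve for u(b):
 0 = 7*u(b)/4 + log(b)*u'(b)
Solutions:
 u(b) = C1*exp(-7*li(b)/4)


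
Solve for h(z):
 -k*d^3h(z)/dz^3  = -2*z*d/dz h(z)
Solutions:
 h(z) = C1 + Integral(C2*airyai(2^(1/3)*z*(1/k)^(1/3)) + C3*airybi(2^(1/3)*z*(1/k)^(1/3)), z)


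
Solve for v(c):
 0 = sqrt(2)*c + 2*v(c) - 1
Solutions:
 v(c) = -sqrt(2)*c/2 + 1/2


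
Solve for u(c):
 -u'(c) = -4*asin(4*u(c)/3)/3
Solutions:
 Integral(1/asin(4*_y/3), (_y, u(c))) = C1 + 4*c/3


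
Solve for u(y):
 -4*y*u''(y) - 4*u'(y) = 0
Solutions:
 u(y) = C1 + C2*log(y)


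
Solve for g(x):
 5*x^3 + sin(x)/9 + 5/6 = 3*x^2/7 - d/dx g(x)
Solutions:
 g(x) = C1 - 5*x^4/4 + x^3/7 - 5*x/6 + cos(x)/9


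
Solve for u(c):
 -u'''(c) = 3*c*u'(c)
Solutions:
 u(c) = C1 + Integral(C2*airyai(-3^(1/3)*c) + C3*airybi(-3^(1/3)*c), c)


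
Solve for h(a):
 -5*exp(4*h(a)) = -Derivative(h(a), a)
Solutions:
 h(a) = log(-(-1/(C1 + 20*a))^(1/4))
 h(a) = log(-1/(C1 + 20*a))/4
 h(a) = log(-I*(-1/(C1 + 20*a))^(1/4))
 h(a) = log(I*(-1/(C1 + 20*a))^(1/4))


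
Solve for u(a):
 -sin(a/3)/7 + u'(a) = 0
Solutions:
 u(a) = C1 - 3*cos(a/3)/7


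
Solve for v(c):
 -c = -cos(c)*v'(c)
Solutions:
 v(c) = C1 + Integral(c/cos(c), c)


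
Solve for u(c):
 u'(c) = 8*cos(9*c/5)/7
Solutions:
 u(c) = C1 + 40*sin(9*c/5)/63


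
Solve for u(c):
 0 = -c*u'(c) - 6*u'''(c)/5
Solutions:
 u(c) = C1 + Integral(C2*airyai(-5^(1/3)*6^(2/3)*c/6) + C3*airybi(-5^(1/3)*6^(2/3)*c/6), c)


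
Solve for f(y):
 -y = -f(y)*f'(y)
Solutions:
 f(y) = -sqrt(C1 + y^2)
 f(y) = sqrt(C1 + y^2)


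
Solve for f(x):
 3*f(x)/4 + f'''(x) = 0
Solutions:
 f(x) = C3*exp(-6^(1/3)*x/2) + (C1*sin(2^(1/3)*3^(5/6)*x/4) + C2*cos(2^(1/3)*3^(5/6)*x/4))*exp(6^(1/3)*x/4)


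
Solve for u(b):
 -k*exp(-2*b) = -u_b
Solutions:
 u(b) = C1 - k*exp(-2*b)/2


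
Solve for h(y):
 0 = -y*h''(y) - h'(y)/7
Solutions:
 h(y) = C1 + C2*y^(6/7)


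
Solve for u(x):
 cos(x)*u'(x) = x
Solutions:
 u(x) = C1 + Integral(x/cos(x), x)


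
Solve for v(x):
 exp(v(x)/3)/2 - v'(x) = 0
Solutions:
 v(x) = 3*log(-1/(C1 + x)) + 3*log(6)


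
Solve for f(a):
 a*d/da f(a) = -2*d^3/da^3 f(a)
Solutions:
 f(a) = C1 + Integral(C2*airyai(-2^(2/3)*a/2) + C3*airybi(-2^(2/3)*a/2), a)


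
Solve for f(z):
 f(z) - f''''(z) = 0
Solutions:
 f(z) = C1*exp(-z) + C2*exp(z) + C3*sin(z) + C4*cos(z)


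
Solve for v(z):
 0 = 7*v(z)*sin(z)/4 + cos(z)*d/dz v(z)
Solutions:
 v(z) = C1*cos(z)^(7/4)


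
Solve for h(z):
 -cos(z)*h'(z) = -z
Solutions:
 h(z) = C1 + Integral(z/cos(z), z)


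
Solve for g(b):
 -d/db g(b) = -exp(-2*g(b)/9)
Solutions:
 g(b) = 9*log(-sqrt(C1 + b)) - 9*log(3) + 9*log(2)/2
 g(b) = 9*log(C1 + b)/2 - 9*log(3) + 9*log(2)/2


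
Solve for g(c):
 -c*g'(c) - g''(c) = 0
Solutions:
 g(c) = C1 + C2*erf(sqrt(2)*c/2)


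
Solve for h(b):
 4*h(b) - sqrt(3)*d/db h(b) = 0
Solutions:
 h(b) = C1*exp(4*sqrt(3)*b/3)


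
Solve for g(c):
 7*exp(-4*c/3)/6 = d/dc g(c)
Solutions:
 g(c) = C1 - 7*exp(-4*c/3)/8


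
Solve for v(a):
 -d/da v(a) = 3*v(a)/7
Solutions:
 v(a) = C1*exp(-3*a/7)


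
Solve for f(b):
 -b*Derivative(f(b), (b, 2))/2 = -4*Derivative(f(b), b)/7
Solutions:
 f(b) = C1 + C2*b^(15/7)


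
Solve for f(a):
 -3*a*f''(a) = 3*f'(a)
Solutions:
 f(a) = C1 + C2*log(a)


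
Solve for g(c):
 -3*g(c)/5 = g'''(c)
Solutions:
 g(c) = C3*exp(-3^(1/3)*5^(2/3)*c/5) + (C1*sin(3^(5/6)*5^(2/3)*c/10) + C2*cos(3^(5/6)*5^(2/3)*c/10))*exp(3^(1/3)*5^(2/3)*c/10)


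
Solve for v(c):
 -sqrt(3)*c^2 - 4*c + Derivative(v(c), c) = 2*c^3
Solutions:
 v(c) = C1 + c^4/2 + sqrt(3)*c^3/3 + 2*c^2


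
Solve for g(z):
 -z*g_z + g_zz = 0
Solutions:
 g(z) = C1 + C2*erfi(sqrt(2)*z/2)


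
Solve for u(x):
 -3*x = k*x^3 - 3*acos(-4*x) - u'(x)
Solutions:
 u(x) = C1 + k*x^4/4 + 3*x^2/2 - 3*x*acos(-4*x) - 3*sqrt(1 - 16*x^2)/4


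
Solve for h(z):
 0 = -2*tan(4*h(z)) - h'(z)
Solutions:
 h(z) = -asin(C1*exp(-8*z))/4 + pi/4
 h(z) = asin(C1*exp(-8*z))/4


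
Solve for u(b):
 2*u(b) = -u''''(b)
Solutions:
 u(b) = (C1*sin(2^(3/4)*b/2) + C2*cos(2^(3/4)*b/2))*exp(-2^(3/4)*b/2) + (C3*sin(2^(3/4)*b/2) + C4*cos(2^(3/4)*b/2))*exp(2^(3/4)*b/2)


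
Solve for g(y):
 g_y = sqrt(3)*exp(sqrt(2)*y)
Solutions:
 g(y) = C1 + sqrt(6)*exp(sqrt(2)*y)/2


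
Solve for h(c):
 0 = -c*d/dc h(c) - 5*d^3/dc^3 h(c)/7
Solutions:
 h(c) = C1 + Integral(C2*airyai(-5^(2/3)*7^(1/3)*c/5) + C3*airybi(-5^(2/3)*7^(1/3)*c/5), c)


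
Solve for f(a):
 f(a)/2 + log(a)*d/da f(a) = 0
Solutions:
 f(a) = C1*exp(-li(a)/2)


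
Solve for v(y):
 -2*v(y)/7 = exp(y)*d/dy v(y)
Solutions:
 v(y) = C1*exp(2*exp(-y)/7)


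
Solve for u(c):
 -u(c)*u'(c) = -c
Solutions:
 u(c) = -sqrt(C1 + c^2)
 u(c) = sqrt(C1 + c^2)


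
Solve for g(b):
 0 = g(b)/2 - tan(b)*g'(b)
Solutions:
 g(b) = C1*sqrt(sin(b))


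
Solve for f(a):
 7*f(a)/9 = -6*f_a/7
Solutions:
 f(a) = C1*exp(-49*a/54)


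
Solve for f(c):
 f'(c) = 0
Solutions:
 f(c) = C1


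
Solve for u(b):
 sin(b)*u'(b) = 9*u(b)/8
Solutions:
 u(b) = C1*(cos(b) - 1)^(9/16)/(cos(b) + 1)^(9/16)


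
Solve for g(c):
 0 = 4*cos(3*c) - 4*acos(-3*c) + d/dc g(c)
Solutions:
 g(c) = C1 + 4*c*acos(-3*c) + 4*sqrt(1 - 9*c^2)/3 - 4*sin(3*c)/3


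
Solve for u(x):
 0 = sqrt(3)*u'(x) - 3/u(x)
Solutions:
 u(x) = -sqrt(C1 + 2*sqrt(3)*x)
 u(x) = sqrt(C1 + 2*sqrt(3)*x)


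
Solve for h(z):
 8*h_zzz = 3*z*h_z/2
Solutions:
 h(z) = C1 + Integral(C2*airyai(2^(2/3)*3^(1/3)*z/4) + C3*airybi(2^(2/3)*3^(1/3)*z/4), z)


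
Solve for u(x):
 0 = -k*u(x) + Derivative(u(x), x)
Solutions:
 u(x) = C1*exp(k*x)


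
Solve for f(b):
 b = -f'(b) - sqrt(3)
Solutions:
 f(b) = C1 - b^2/2 - sqrt(3)*b


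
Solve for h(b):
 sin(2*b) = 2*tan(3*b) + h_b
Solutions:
 h(b) = C1 + 2*log(cos(3*b))/3 - cos(2*b)/2


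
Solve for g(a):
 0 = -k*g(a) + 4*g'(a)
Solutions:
 g(a) = C1*exp(a*k/4)


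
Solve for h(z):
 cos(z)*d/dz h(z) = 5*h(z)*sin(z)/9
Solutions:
 h(z) = C1/cos(z)^(5/9)


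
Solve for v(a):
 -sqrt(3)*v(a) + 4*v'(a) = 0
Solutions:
 v(a) = C1*exp(sqrt(3)*a/4)


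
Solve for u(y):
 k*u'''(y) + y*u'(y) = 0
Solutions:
 u(y) = C1 + Integral(C2*airyai(y*(-1/k)^(1/3)) + C3*airybi(y*(-1/k)^(1/3)), y)


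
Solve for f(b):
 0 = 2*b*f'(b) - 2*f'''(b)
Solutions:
 f(b) = C1 + Integral(C2*airyai(b) + C3*airybi(b), b)


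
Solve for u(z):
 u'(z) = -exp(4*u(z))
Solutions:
 u(z) = log(-I*(1/(C1 + 4*z))^(1/4))
 u(z) = log(I*(1/(C1 + 4*z))^(1/4))
 u(z) = log(-(1/(C1 + 4*z))^(1/4))
 u(z) = log(1/(C1 + 4*z))/4


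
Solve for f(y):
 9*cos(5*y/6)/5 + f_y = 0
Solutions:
 f(y) = C1 - 54*sin(5*y/6)/25


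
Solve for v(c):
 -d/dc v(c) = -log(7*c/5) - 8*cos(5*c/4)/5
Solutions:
 v(c) = C1 + c*log(c) - c*log(5) - c + c*log(7) + 32*sin(5*c/4)/25


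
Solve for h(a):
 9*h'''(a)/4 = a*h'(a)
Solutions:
 h(a) = C1 + Integral(C2*airyai(2^(2/3)*3^(1/3)*a/3) + C3*airybi(2^(2/3)*3^(1/3)*a/3), a)


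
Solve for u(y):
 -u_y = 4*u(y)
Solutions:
 u(y) = C1*exp(-4*y)


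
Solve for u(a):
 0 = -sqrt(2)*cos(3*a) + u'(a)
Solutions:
 u(a) = C1 + sqrt(2)*sin(3*a)/3


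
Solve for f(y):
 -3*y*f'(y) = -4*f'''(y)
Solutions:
 f(y) = C1 + Integral(C2*airyai(6^(1/3)*y/2) + C3*airybi(6^(1/3)*y/2), y)


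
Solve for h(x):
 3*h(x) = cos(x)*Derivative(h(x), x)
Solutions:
 h(x) = C1*(sin(x) + 1)^(3/2)/(sin(x) - 1)^(3/2)


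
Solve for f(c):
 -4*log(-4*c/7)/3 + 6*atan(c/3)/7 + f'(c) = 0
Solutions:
 f(c) = C1 + 4*c*log(-c)/3 - 6*c*atan(c/3)/7 - 4*c*log(7)/3 - 4*c/3 + 8*c*log(2)/3 + 9*log(c^2 + 9)/7


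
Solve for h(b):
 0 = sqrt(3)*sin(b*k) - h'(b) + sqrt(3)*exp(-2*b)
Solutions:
 h(b) = C1 - sqrt(3)*exp(-2*b)/2 - sqrt(3)*cos(b*k)/k


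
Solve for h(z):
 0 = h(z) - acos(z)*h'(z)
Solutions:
 h(z) = C1*exp(Integral(1/acos(z), z))


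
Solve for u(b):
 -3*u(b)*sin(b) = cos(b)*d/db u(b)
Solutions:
 u(b) = C1*cos(b)^3


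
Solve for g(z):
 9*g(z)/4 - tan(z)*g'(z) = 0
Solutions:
 g(z) = C1*sin(z)^(9/4)


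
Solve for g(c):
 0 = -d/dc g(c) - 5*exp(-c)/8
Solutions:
 g(c) = C1 + 5*exp(-c)/8


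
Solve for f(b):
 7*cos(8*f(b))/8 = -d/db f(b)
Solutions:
 f(b) = -asin((C1 + exp(14*b))/(C1 - exp(14*b)))/8 + pi/8
 f(b) = asin((C1 + exp(14*b))/(C1 - exp(14*b)))/8


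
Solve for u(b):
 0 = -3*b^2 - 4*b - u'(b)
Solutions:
 u(b) = C1 - b^3 - 2*b^2


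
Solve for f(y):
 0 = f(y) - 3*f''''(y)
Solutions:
 f(y) = C1*exp(-3^(3/4)*y/3) + C2*exp(3^(3/4)*y/3) + C3*sin(3^(3/4)*y/3) + C4*cos(3^(3/4)*y/3)


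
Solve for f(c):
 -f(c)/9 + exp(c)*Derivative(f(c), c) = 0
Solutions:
 f(c) = C1*exp(-exp(-c)/9)


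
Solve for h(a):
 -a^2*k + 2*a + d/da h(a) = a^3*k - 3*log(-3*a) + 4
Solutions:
 h(a) = C1 + a^4*k/4 + a^3*k/3 - a^2 - 3*a*log(-a) + a*(7 - 3*log(3))


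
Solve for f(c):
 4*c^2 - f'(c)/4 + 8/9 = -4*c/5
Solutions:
 f(c) = C1 + 16*c^3/3 + 8*c^2/5 + 32*c/9


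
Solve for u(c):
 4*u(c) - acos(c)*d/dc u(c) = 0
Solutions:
 u(c) = C1*exp(4*Integral(1/acos(c), c))


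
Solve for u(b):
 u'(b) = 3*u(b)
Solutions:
 u(b) = C1*exp(3*b)


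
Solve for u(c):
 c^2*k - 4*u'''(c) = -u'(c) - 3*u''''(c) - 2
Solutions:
 u(c) = C1 + C2*exp(c) + C3*exp(c*(1 - sqrt(13))/6) + C4*exp(c*(1 + sqrt(13))/6) - c^3*k/3 - 8*c*k - 2*c


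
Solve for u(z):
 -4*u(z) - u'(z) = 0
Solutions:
 u(z) = C1*exp(-4*z)


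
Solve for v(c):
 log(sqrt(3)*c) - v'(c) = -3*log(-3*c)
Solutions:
 v(c) = C1 + 4*c*log(c) + c*(-4 + 7*log(3)/2 + 3*I*pi)


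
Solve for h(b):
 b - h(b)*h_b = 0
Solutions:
 h(b) = -sqrt(C1 + b^2)
 h(b) = sqrt(C1 + b^2)


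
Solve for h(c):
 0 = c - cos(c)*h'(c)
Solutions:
 h(c) = C1 + Integral(c/cos(c), c)


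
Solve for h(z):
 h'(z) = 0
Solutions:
 h(z) = C1


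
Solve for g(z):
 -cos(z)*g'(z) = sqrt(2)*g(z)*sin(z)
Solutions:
 g(z) = C1*cos(z)^(sqrt(2))


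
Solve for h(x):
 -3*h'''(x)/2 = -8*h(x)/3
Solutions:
 h(x) = C3*exp(2*6^(1/3)*x/3) + (C1*sin(2^(1/3)*3^(5/6)*x/3) + C2*cos(2^(1/3)*3^(5/6)*x/3))*exp(-6^(1/3)*x/3)


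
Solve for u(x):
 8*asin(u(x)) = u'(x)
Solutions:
 Integral(1/asin(_y), (_y, u(x))) = C1 + 8*x


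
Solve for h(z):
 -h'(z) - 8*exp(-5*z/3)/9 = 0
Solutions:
 h(z) = C1 + 8*exp(-5*z/3)/15


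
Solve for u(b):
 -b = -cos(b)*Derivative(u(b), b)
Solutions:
 u(b) = C1 + Integral(b/cos(b), b)


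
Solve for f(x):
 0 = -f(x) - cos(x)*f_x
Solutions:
 f(x) = C1*sqrt(sin(x) - 1)/sqrt(sin(x) + 1)


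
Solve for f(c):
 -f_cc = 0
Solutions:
 f(c) = C1 + C2*c


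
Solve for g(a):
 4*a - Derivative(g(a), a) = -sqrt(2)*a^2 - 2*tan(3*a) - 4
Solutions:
 g(a) = C1 + sqrt(2)*a^3/3 + 2*a^2 + 4*a - 2*log(cos(3*a))/3


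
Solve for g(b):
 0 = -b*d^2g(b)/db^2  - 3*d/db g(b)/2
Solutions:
 g(b) = C1 + C2/sqrt(b)


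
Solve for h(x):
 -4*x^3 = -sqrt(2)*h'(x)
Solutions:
 h(x) = C1 + sqrt(2)*x^4/2


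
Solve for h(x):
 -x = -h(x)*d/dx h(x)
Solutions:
 h(x) = -sqrt(C1 + x^2)
 h(x) = sqrt(C1 + x^2)


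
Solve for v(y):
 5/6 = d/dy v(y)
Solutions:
 v(y) = C1 + 5*y/6


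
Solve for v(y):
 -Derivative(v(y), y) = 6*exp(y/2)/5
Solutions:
 v(y) = C1 - 12*exp(y/2)/5


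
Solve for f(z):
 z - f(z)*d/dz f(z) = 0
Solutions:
 f(z) = -sqrt(C1 + z^2)
 f(z) = sqrt(C1 + z^2)


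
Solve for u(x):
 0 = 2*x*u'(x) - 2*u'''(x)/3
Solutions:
 u(x) = C1 + Integral(C2*airyai(3^(1/3)*x) + C3*airybi(3^(1/3)*x), x)


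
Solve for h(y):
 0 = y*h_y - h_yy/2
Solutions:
 h(y) = C1 + C2*erfi(y)


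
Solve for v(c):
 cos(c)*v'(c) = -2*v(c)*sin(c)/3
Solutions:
 v(c) = C1*cos(c)^(2/3)


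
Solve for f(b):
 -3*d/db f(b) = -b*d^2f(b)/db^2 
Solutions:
 f(b) = C1 + C2*b^4


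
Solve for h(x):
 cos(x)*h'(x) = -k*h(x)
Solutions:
 h(x) = C1*exp(k*(log(sin(x) - 1) - log(sin(x) + 1))/2)


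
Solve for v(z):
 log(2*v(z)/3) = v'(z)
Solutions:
 -Integral(1/(log(_y) - log(3) + log(2)), (_y, v(z))) = C1 - z


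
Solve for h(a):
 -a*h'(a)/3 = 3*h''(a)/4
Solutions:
 h(a) = C1 + C2*erf(sqrt(2)*a/3)


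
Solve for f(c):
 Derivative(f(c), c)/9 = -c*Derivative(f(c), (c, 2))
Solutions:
 f(c) = C1 + C2*c^(8/9)


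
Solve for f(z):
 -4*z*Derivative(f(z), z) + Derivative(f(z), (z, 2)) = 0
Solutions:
 f(z) = C1 + C2*erfi(sqrt(2)*z)


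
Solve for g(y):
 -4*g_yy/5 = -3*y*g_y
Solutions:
 g(y) = C1 + C2*erfi(sqrt(30)*y/4)


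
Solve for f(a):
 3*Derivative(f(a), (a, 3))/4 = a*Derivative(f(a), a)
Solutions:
 f(a) = C1 + Integral(C2*airyai(6^(2/3)*a/3) + C3*airybi(6^(2/3)*a/3), a)


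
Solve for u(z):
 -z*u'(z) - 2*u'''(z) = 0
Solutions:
 u(z) = C1 + Integral(C2*airyai(-2^(2/3)*z/2) + C3*airybi(-2^(2/3)*z/2), z)


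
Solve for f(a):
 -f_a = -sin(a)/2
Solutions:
 f(a) = C1 - cos(a)/2


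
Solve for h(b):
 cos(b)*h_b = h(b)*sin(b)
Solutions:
 h(b) = C1/cos(b)


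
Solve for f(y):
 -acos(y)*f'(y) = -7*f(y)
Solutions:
 f(y) = C1*exp(7*Integral(1/acos(y), y))


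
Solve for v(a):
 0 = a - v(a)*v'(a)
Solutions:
 v(a) = -sqrt(C1 + a^2)
 v(a) = sqrt(C1 + a^2)


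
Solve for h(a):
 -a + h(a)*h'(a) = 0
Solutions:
 h(a) = -sqrt(C1 + a^2)
 h(a) = sqrt(C1 + a^2)


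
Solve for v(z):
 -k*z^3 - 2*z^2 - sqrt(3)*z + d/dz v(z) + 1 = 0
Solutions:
 v(z) = C1 + k*z^4/4 + 2*z^3/3 + sqrt(3)*z^2/2 - z


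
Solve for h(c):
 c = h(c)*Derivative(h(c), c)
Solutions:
 h(c) = -sqrt(C1 + c^2)
 h(c) = sqrt(C1 + c^2)


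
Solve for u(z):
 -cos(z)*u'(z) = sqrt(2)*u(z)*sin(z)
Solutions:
 u(z) = C1*cos(z)^(sqrt(2))


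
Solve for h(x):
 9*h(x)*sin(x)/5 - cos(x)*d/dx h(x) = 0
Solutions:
 h(x) = C1/cos(x)^(9/5)


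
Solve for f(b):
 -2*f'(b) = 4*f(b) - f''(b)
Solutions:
 f(b) = C1*exp(b*(1 - sqrt(5))) + C2*exp(b*(1 + sqrt(5)))


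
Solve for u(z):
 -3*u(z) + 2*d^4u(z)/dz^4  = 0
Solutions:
 u(z) = C1*exp(-2^(3/4)*3^(1/4)*z/2) + C2*exp(2^(3/4)*3^(1/4)*z/2) + C3*sin(2^(3/4)*3^(1/4)*z/2) + C4*cos(2^(3/4)*3^(1/4)*z/2)


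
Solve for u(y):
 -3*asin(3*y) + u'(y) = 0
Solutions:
 u(y) = C1 + 3*y*asin(3*y) + sqrt(1 - 9*y^2)


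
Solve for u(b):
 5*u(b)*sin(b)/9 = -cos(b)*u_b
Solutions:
 u(b) = C1*cos(b)^(5/9)


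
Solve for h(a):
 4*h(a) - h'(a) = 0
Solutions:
 h(a) = C1*exp(4*a)


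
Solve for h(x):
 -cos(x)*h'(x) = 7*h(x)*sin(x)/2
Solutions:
 h(x) = C1*cos(x)^(7/2)


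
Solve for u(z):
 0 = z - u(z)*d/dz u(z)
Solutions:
 u(z) = -sqrt(C1 + z^2)
 u(z) = sqrt(C1 + z^2)


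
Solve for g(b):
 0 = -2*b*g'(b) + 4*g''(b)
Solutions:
 g(b) = C1 + C2*erfi(b/2)


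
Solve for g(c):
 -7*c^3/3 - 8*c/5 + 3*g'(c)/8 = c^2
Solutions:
 g(c) = C1 + 14*c^4/9 + 8*c^3/9 + 32*c^2/15


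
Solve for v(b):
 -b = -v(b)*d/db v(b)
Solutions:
 v(b) = -sqrt(C1 + b^2)
 v(b) = sqrt(C1 + b^2)


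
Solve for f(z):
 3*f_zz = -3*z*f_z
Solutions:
 f(z) = C1 + C2*erf(sqrt(2)*z/2)


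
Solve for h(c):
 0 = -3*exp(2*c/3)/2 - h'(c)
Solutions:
 h(c) = C1 - 9*exp(2*c/3)/4


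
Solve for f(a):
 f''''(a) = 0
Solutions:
 f(a) = C1 + C2*a + C3*a^2 + C4*a^3


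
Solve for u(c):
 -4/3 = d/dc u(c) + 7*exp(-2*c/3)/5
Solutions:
 u(c) = C1 - 4*c/3 + 21*exp(-2*c/3)/10


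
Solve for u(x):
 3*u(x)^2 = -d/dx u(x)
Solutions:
 u(x) = 1/(C1 + 3*x)


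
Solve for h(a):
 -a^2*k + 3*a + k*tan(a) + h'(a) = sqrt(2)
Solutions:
 h(a) = C1 + a^3*k/3 - 3*a^2/2 + sqrt(2)*a + k*log(cos(a))


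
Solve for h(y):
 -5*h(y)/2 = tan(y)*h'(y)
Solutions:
 h(y) = C1/sin(y)^(5/2)


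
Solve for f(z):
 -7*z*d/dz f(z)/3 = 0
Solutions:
 f(z) = C1


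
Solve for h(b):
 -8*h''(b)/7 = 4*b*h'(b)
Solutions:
 h(b) = C1 + C2*erf(sqrt(7)*b/2)


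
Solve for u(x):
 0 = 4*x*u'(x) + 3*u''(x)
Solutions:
 u(x) = C1 + C2*erf(sqrt(6)*x/3)


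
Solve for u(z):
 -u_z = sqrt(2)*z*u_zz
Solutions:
 u(z) = C1 + C2*z^(1 - sqrt(2)/2)


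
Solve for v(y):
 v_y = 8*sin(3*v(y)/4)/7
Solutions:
 -8*y/7 + 2*log(cos(3*v(y)/4) - 1)/3 - 2*log(cos(3*v(y)/4) + 1)/3 = C1


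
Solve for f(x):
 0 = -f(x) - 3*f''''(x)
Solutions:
 f(x) = (C1*sin(sqrt(2)*3^(3/4)*x/6) + C2*cos(sqrt(2)*3^(3/4)*x/6))*exp(-sqrt(2)*3^(3/4)*x/6) + (C3*sin(sqrt(2)*3^(3/4)*x/6) + C4*cos(sqrt(2)*3^(3/4)*x/6))*exp(sqrt(2)*3^(3/4)*x/6)


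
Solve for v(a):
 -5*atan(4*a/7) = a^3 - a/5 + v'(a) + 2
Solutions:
 v(a) = C1 - a^4/4 + a^2/10 - 5*a*atan(4*a/7) - 2*a + 35*log(16*a^2 + 49)/8


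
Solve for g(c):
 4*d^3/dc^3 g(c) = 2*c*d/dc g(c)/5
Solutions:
 g(c) = C1 + Integral(C2*airyai(10^(2/3)*c/10) + C3*airybi(10^(2/3)*c/10), c)


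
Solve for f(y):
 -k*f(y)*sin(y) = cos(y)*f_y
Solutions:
 f(y) = C1*exp(k*log(cos(y)))


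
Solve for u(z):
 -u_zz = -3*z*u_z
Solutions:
 u(z) = C1 + C2*erfi(sqrt(6)*z/2)


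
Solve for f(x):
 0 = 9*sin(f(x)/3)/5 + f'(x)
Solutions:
 9*x/5 + 3*log(cos(f(x)/3) - 1)/2 - 3*log(cos(f(x)/3) + 1)/2 = C1


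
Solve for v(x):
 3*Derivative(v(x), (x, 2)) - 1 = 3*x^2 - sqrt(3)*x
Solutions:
 v(x) = C1 + C2*x + x^4/12 - sqrt(3)*x^3/18 + x^2/6


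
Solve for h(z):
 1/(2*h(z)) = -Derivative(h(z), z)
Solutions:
 h(z) = -sqrt(C1 - z)
 h(z) = sqrt(C1 - z)


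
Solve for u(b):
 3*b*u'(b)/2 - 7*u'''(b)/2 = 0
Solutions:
 u(b) = C1 + Integral(C2*airyai(3^(1/3)*7^(2/3)*b/7) + C3*airybi(3^(1/3)*7^(2/3)*b/7), b)


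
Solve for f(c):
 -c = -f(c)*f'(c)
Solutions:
 f(c) = -sqrt(C1 + c^2)
 f(c) = sqrt(C1 + c^2)


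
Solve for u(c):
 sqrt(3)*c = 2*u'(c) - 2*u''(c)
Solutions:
 u(c) = C1 + C2*exp(c) + sqrt(3)*c^2/4 + sqrt(3)*c/2


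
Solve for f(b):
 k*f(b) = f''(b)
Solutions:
 f(b) = C1*exp(-b*sqrt(k)) + C2*exp(b*sqrt(k))


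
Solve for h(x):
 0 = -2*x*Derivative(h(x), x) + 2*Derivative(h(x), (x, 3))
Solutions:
 h(x) = C1 + Integral(C2*airyai(x) + C3*airybi(x), x)


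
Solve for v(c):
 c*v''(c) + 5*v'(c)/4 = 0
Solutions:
 v(c) = C1 + C2/c^(1/4)


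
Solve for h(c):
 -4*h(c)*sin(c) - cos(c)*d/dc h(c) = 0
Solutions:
 h(c) = C1*cos(c)^4


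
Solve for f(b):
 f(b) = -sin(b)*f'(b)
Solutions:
 f(b) = C1*sqrt(cos(b) + 1)/sqrt(cos(b) - 1)


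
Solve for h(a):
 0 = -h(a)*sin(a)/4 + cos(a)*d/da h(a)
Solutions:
 h(a) = C1/cos(a)^(1/4)


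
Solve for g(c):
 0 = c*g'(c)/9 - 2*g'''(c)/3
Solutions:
 g(c) = C1 + Integral(C2*airyai(6^(2/3)*c/6) + C3*airybi(6^(2/3)*c/6), c)


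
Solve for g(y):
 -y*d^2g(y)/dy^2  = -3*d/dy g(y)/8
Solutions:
 g(y) = C1 + C2*y^(11/8)


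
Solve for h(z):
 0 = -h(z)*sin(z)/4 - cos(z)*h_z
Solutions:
 h(z) = C1*cos(z)^(1/4)


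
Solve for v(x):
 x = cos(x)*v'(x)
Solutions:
 v(x) = C1 + Integral(x/cos(x), x)


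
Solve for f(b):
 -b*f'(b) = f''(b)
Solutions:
 f(b) = C1 + C2*erf(sqrt(2)*b/2)


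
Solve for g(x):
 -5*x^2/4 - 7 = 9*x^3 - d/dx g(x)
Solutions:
 g(x) = C1 + 9*x^4/4 + 5*x^3/12 + 7*x


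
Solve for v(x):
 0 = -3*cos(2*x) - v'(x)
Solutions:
 v(x) = C1 - 3*sin(2*x)/2


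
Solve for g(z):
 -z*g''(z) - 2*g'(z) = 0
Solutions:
 g(z) = C1 + C2/z


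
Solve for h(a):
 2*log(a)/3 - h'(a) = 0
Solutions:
 h(a) = C1 + 2*a*log(a)/3 - 2*a/3


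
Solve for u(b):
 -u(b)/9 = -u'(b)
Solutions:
 u(b) = C1*exp(b/9)


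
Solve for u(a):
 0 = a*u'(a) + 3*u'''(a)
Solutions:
 u(a) = C1 + Integral(C2*airyai(-3^(2/3)*a/3) + C3*airybi(-3^(2/3)*a/3), a)


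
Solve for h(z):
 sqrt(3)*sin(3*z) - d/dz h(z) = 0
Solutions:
 h(z) = C1 - sqrt(3)*cos(3*z)/3


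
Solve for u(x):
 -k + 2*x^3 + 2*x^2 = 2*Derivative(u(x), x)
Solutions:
 u(x) = C1 - k*x/2 + x^4/4 + x^3/3


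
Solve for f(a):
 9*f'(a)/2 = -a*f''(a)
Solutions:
 f(a) = C1 + C2/a^(7/2)


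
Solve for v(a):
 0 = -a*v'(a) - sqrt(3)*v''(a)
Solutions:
 v(a) = C1 + C2*erf(sqrt(2)*3^(3/4)*a/6)


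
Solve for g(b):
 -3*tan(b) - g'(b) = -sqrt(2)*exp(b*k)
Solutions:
 g(b) = C1 + sqrt(2)*Piecewise((exp(b*k)/k, Ne(k, 0)), (b, True)) + 3*log(cos(b))


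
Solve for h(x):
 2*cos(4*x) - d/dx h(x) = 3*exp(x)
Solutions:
 h(x) = C1 - 3*exp(x) + sin(4*x)/2


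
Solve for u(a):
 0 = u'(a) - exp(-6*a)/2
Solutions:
 u(a) = C1 - exp(-6*a)/12


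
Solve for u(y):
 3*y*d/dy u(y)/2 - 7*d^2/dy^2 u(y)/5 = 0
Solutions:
 u(y) = C1 + C2*erfi(sqrt(105)*y/14)


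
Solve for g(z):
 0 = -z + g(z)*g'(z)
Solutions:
 g(z) = -sqrt(C1 + z^2)
 g(z) = sqrt(C1 + z^2)


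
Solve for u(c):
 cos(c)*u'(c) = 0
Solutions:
 u(c) = C1


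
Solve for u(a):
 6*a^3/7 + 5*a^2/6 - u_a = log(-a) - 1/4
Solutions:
 u(a) = C1 + 3*a^4/14 + 5*a^3/18 - a*log(-a) + 5*a/4


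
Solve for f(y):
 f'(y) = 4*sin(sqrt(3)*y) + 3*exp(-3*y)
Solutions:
 f(y) = C1 - 4*sqrt(3)*cos(sqrt(3)*y)/3 - exp(-3*y)


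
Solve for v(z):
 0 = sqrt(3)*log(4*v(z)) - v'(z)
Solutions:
 -sqrt(3)*Integral(1/(log(_y) + 2*log(2)), (_y, v(z)))/3 = C1 - z


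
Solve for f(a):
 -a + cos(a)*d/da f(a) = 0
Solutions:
 f(a) = C1 + Integral(a/cos(a), a)


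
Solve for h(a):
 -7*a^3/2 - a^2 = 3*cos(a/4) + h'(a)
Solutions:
 h(a) = C1 - 7*a^4/8 - a^3/3 - 12*sin(a/4)


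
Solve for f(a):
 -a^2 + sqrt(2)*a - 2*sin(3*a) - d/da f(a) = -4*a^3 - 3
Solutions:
 f(a) = C1 + a^4 - a^3/3 + sqrt(2)*a^2/2 + 3*a + 2*cos(3*a)/3


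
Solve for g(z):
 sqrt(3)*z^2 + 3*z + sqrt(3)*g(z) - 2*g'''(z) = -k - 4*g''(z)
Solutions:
 g(z) = C1*exp(z*(-2^(1/3)*(32 + 27*sqrt(3) + sqrt(-1024 + (32 + 27*sqrt(3))^2))^(1/3) - 8*2^(2/3)/(32 + 27*sqrt(3) + sqrt(-1024 + (32 + 27*sqrt(3))^2))^(1/3) + 8)/12)*sin(2^(1/3)*sqrt(3)*z*(-(32 + 27*sqrt(3) + sqrt(-1024 + (32 + 27*sqrt(3))^2))^(1/3) + 8*2^(1/3)/(32 + 27*sqrt(3) + sqrt(-1024 + (32 + 27*sqrt(3))^2))^(1/3))/12) + C2*exp(z*(-2^(1/3)*(32 + 27*sqrt(3) + sqrt(-1024 + (32 + 27*sqrt(3))^2))^(1/3) - 8*2^(2/3)/(32 + 27*sqrt(3) + sqrt(-1024 + (32 + 27*sqrt(3))^2))^(1/3) + 8)/12)*cos(2^(1/3)*sqrt(3)*z*(-(32 + 27*sqrt(3) + sqrt(-1024 + (32 + 27*sqrt(3))^2))^(1/3) + 8*2^(1/3)/(32 + 27*sqrt(3) + sqrt(-1024 + (32 + 27*sqrt(3))^2))^(1/3))/12) + C3*exp(z*(8*2^(2/3)/(32 + 27*sqrt(3) + sqrt(-1024 + (32 + 27*sqrt(3))^2))^(1/3) + 4 + 2^(1/3)*(32 + 27*sqrt(3) + sqrt(-1024 + (32 + 27*sqrt(3))^2))^(1/3))/6) - sqrt(3)*k/3 - z^2 - sqrt(3)*z + 8*sqrt(3)/3


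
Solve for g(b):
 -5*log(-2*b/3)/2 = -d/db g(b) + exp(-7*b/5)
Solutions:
 g(b) = C1 + 5*b*log(-b)/2 + 5*b*(-log(3) - 1 + log(2))/2 - 5*exp(-7*b/5)/7


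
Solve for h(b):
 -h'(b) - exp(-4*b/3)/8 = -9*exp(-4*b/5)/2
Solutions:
 h(b) = C1 + 3*exp(-4*b/3)/32 - 45*exp(-4*b/5)/8


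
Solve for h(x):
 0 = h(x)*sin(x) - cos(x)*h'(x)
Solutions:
 h(x) = C1/cos(x)


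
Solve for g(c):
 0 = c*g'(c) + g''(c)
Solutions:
 g(c) = C1 + C2*erf(sqrt(2)*c/2)


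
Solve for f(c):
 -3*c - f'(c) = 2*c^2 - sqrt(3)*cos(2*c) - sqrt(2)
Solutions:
 f(c) = C1 - 2*c^3/3 - 3*c^2/2 + sqrt(2)*c + sqrt(3)*sin(2*c)/2


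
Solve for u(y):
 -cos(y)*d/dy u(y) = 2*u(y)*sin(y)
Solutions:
 u(y) = C1*cos(y)^2


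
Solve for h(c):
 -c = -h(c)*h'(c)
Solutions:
 h(c) = -sqrt(C1 + c^2)
 h(c) = sqrt(C1 + c^2)


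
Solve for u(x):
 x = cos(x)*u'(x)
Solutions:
 u(x) = C1 + Integral(x/cos(x), x)


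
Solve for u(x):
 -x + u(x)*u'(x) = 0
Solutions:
 u(x) = -sqrt(C1 + x^2)
 u(x) = sqrt(C1 + x^2)


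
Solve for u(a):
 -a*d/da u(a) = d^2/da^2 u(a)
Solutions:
 u(a) = C1 + C2*erf(sqrt(2)*a/2)


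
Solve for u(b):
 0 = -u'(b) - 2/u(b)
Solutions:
 u(b) = -sqrt(C1 - 4*b)
 u(b) = sqrt(C1 - 4*b)


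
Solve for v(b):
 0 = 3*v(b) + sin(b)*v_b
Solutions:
 v(b) = C1*(cos(b) + 1)^(3/2)/(cos(b) - 1)^(3/2)


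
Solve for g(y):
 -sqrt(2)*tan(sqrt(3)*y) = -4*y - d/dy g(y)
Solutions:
 g(y) = C1 - 2*y^2 - sqrt(6)*log(cos(sqrt(3)*y))/3


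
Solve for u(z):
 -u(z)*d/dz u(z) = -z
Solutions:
 u(z) = -sqrt(C1 + z^2)
 u(z) = sqrt(C1 + z^2)


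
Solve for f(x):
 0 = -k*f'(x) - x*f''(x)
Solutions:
 f(x) = C1 + x^(1 - re(k))*(C2*sin(log(x)*Abs(im(k))) + C3*cos(log(x)*im(k)))


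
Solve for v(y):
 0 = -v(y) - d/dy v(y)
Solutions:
 v(y) = C1*exp(-y)


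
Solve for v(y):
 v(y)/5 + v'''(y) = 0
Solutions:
 v(y) = C3*exp(-5^(2/3)*y/5) + (C1*sin(sqrt(3)*5^(2/3)*y/10) + C2*cos(sqrt(3)*5^(2/3)*y/10))*exp(5^(2/3)*y/10)


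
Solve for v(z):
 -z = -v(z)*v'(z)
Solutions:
 v(z) = -sqrt(C1 + z^2)
 v(z) = sqrt(C1 + z^2)


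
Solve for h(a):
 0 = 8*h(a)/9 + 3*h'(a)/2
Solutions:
 h(a) = C1*exp(-16*a/27)


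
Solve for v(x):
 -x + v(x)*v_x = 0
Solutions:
 v(x) = -sqrt(C1 + x^2)
 v(x) = sqrt(C1 + x^2)


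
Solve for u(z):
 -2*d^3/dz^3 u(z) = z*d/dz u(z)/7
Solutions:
 u(z) = C1 + Integral(C2*airyai(-14^(2/3)*z/14) + C3*airybi(-14^(2/3)*z/14), z)


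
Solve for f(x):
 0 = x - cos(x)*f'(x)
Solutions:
 f(x) = C1 + Integral(x/cos(x), x)


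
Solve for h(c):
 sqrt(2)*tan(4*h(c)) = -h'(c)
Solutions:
 h(c) = -asin(C1*exp(-4*sqrt(2)*c))/4 + pi/4
 h(c) = asin(C1*exp(-4*sqrt(2)*c))/4


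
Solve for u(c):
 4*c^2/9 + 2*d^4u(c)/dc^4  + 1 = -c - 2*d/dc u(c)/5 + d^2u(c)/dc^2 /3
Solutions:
 u(c) = C1 + C2*exp(c*(5*20^(1/3)/(sqrt(2866) + 54)^(1/3) + 50^(1/3)*(sqrt(2866) + 54)^(1/3))/60)*sin(sqrt(3)*c*(-50^(1/3)*(sqrt(2866) + 54)^(1/3) + 5*20^(1/3)/(sqrt(2866) + 54)^(1/3))/60) + C3*exp(c*(5*20^(1/3)/(sqrt(2866) + 54)^(1/3) + 50^(1/3)*(sqrt(2866) + 54)^(1/3))/60)*cos(sqrt(3)*c*(-50^(1/3)*(sqrt(2866) + 54)^(1/3) + 5*20^(1/3)/(sqrt(2866) + 54)^(1/3))/60) + C4*exp(-c*(5*20^(1/3)/(sqrt(2866) + 54)^(1/3) + 50^(1/3)*(sqrt(2866) + 54)^(1/3))/30) - 10*c^3/27 - 235*c^2/108 - 1985*c/324


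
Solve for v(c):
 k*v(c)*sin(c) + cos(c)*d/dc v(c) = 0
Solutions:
 v(c) = C1*exp(k*log(cos(c)))


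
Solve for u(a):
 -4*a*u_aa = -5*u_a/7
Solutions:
 u(a) = C1 + C2*a^(33/28)


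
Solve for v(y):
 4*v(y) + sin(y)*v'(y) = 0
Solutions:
 v(y) = C1*(cos(y)^2 + 2*cos(y) + 1)/(cos(y)^2 - 2*cos(y) + 1)


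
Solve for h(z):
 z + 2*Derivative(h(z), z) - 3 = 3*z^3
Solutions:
 h(z) = C1 + 3*z^4/8 - z^2/4 + 3*z/2


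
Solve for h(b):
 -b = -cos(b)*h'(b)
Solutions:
 h(b) = C1 + Integral(b/cos(b), b)


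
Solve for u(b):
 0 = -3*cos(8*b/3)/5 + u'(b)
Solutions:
 u(b) = C1 + 9*sin(8*b/3)/40


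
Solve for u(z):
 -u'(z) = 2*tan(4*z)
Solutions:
 u(z) = C1 + log(cos(4*z))/2


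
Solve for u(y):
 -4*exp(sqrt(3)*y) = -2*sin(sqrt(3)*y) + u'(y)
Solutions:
 u(y) = C1 - 4*sqrt(3)*exp(sqrt(3)*y)/3 - 2*sqrt(3)*cos(sqrt(3)*y)/3


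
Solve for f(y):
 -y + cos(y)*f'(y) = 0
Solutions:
 f(y) = C1 + Integral(y/cos(y), y)


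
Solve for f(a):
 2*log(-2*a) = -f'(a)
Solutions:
 f(a) = C1 - 2*a*log(-a) + 2*a*(1 - log(2))


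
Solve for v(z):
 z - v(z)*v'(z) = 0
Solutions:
 v(z) = -sqrt(C1 + z^2)
 v(z) = sqrt(C1 + z^2)


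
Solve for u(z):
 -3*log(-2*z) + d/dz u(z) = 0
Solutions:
 u(z) = C1 + 3*z*log(-z) + 3*z*(-1 + log(2))


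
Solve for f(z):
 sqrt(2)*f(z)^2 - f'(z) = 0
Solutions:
 f(z) = -1/(C1 + sqrt(2)*z)


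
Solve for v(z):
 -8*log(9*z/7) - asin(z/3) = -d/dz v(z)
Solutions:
 v(z) = C1 + 8*z*log(z) + z*asin(z/3) - 8*z*log(7) - 8*z + 16*z*log(3) + sqrt(9 - z^2)


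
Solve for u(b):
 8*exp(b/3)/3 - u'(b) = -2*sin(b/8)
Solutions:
 u(b) = C1 + 8*exp(b/3) - 16*cos(b/8)


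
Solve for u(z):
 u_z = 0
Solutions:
 u(z) = C1


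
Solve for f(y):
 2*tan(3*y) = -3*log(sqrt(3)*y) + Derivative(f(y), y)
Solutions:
 f(y) = C1 + 3*y*log(y) - 3*y + 3*y*log(3)/2 - 2*log(cos(3*y))/3


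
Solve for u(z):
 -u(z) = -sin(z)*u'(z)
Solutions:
 u(z) = C1*sqrt(cos(z) - 1)/sqrt(cos(z) + 1)


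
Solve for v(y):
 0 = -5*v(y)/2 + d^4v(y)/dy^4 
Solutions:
 v(y) = C1*exp(-2^(3/4)*5^(1/4)*y/2) + C2*exp(2^(3/4)*5^(1/4)*y/2) + C3*sin(2^(3/4)*5^(1/4)*y/2) + C4*cos(2^(3/4)*5^(1/4)*y/2)


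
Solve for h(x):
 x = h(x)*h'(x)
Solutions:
 h(x) = -sqrt(C1 + x^2)
 h(x) = sqrt(C1 + x^2)


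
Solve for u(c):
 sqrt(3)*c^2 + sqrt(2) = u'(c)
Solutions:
 u(c) = C1 + sqrt(3)*c^3/3 + sqrt(2)*c


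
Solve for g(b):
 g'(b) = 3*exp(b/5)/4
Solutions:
 g(b) = C1 + 15*exp(b/5)/4


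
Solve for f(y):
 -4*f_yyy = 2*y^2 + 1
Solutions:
 f(y) = C1 + C2*y + C3*y^2 - y^5/120 - y^3/24


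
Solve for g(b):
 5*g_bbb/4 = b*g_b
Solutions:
 g(b) = C1 + Integral(C2*airyai(10^(2/3)*b/5) + C3*airybi(10^(2/3)*b/5), b)


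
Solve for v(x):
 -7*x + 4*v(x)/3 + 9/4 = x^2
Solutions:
 v(x) = 3*x^2/4 + 21*x/4 - 27/16


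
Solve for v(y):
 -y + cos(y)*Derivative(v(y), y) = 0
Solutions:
 v(y) = C1 + Integral(y/cos(y), y)


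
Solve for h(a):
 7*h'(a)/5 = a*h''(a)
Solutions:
 h(a) = C1 + C2*a^(12/5)


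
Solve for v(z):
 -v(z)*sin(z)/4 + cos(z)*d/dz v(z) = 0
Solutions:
 v(z) = C1/cos(z)^(1/4)


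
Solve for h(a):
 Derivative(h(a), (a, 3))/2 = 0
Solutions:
 h(a) = C1 + C2*a + C3*a^2


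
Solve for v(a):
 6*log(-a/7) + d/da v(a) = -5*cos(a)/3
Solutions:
 v(a) = C1 - 6*a*log(-a) + 6*a + 6*a*log(7) - 5*sin(a)/3


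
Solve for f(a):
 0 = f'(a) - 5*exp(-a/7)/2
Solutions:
 f(a) = C1 - 35*exp(-a/7)/2


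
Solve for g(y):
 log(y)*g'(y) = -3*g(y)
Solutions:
 g(y) = C1*exp(-3*li(y))


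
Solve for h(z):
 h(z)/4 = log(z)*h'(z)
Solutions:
 h(z) = C1*exp(li(z)/4)


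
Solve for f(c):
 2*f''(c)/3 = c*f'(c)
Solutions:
 f(c) = C1 + C2*erfi(sqrt(3)*c/2)


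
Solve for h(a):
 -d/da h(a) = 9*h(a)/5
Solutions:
 h(a) = C1*exp(-9*a/5)


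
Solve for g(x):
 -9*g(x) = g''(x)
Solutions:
 g(x) = C1*sin(3*x) + C2*cos(3*x)


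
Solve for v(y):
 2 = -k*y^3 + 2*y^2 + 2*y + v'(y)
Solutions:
 v(y) = C1 + k*y^4/4 - 2*y^3/3 - y^2 + 2*y


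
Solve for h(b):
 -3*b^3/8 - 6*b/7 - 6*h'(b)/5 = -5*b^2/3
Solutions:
 h(b) = C1 - 5*b^4/64 + 25*b^3/54 - 5*b^2/14


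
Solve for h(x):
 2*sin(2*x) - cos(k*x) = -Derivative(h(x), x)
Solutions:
 h(x) = C1 + cos(2*x) + sin(k*x)/k


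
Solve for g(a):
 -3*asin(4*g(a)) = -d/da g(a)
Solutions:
 Integral(1/asin(4*_y), (_y, g(a))) = C1 + 3*a


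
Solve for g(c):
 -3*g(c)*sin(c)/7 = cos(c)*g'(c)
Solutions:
 g(c) = C1*cos(c)^(3/7)


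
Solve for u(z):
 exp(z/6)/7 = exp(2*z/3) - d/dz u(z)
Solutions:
 u(z) = C1 - 6*exp(z/6)/7 + 3*exp(2*z/3)/2


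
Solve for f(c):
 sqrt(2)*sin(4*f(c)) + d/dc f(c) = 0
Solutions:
 f(c) = -acos((-C1 - exp(8*sqrt(2)*c))/(C1 - exp(8*sqrt(2)*c)))/4 + pi/2
 f(c) = acos((-C1 - exp(8*sqrt(2)*c))/(C1 - exp(8*sqrt(2)*c)))/4


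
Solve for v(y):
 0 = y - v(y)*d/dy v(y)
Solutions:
 v(y) = -sqrt(C1 + y^2)
 v(y) = sqrt(C1 + y^2)


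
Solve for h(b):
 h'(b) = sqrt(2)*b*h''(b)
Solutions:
 h(b) = C1 + C2*b^(sqrt(2)/2 + 1)


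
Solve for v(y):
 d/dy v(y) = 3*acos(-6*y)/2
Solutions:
 v(y) = C1 + 3*y*acos(-6*y)/2 + sqrt(1 - 36*y^2)/4


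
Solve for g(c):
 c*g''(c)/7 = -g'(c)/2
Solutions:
 g(c) = C1 + C2/c^(5/2)


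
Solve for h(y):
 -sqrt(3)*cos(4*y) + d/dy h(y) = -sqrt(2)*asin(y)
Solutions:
 h(y) = C1 - sqrt(2)*(y*asin(y) + sqrt(1 - y^2)) + sqrt(3)*sin(4*y)/4


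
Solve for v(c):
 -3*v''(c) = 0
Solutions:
 v(c) = C1 + C2*c


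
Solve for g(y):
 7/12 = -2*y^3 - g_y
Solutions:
 g(y) = C1 - y^4/2 - 7*y/12


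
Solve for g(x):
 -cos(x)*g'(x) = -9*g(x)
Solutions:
 g(x) = C1*sqrt(sin(x) + 1)*(sin(x)^4 + 4*sin(x)^3 + 6*sin(x)^2 + 4*sin(x) + 1)/(sqrt(sin(x) - 1)*(sin(x)^4 - 4*sin(x)^3 + 6*sin(x)^2 - 4*sin(x) + 1))


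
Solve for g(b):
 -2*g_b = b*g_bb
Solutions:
 g(b) = C1 + C2/b


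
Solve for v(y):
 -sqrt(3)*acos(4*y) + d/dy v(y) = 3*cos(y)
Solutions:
 v(y) = C1 + sqrt(3)*(y*acos(4*y) - sqrt(1 - 16*y^2)/4) + 3*sin(y)


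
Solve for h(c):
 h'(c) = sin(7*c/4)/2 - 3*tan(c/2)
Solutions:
 h(c) = C1 + 6*log(cos(c/2)) - 2*cos(7*c/4)/7


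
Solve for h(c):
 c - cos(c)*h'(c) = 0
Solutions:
 h(c) = C1 + Integral(c/cos(c), c)


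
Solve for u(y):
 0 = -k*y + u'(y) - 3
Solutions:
 u(y) = C1 + k*y^2/2 + 3*y


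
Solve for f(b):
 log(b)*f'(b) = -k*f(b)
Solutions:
 f(b) = C1*exp(-k*li(b))


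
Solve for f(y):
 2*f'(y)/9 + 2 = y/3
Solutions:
 f(y) = C1 + 3*y^2/4 - 9*y


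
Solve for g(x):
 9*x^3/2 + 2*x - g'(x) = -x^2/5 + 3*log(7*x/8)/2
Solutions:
 g(x) = C1 + 9*x^4/8 + x^3/15 + x^2 - 3*x*log(x)/2 - 2*x*log(7) + x*log(14)/2 + 3*x/2 + 4*x*log(2)


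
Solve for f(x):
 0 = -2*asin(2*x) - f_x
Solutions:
 f(x) = C1 - 2*x*asin(2*x) - sqrt(1 - 4*x^2)


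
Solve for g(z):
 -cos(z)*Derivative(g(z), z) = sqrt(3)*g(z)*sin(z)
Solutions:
 g(z) = C1*cos(z)^(sqrt(3))


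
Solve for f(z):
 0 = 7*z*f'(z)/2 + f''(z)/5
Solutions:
 f(z) = C1 + C2*erf(sqrt(35)*z/2)


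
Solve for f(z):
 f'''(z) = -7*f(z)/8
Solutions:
 f(z) = C3*exp(-7^(1/3)*z/2) + (C1*sin(sqrt(3)*7^(1/3)*z/4) + C2*cos(sqrt(3)*7^(1/3)*z/4))*exp(7^(1/3)*z/4)


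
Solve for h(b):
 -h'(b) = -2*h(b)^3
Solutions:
 h(b) = -sqrt(2)*sqrt(-1/(C1 + 2*b))/2
 h(b) = sqrt(2)*sqrt(-1/(C1 + 2*b))/2


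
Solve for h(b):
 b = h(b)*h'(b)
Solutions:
 h(b) = -sqrt(C1 + b^2)
 h(b) = sqrt(C1 + b^2)


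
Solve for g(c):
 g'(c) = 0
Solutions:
 g(c) = C1


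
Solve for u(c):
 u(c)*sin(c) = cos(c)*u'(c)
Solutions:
 u(c) = C1/cos(c)


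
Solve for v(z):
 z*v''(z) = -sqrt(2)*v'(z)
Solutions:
 v(z) = C1 + C2*z^(1 - sqrt(2))


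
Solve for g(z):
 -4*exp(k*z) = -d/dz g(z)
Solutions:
 g(z) = C1 + 4*exp(k*z)/k


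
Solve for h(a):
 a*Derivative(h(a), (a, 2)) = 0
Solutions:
 h(a) = C1 + C2*a


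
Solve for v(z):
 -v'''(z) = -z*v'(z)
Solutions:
 v(z) = C1 + Integral(C2*airyai(z) + C3*airybi(z), z)


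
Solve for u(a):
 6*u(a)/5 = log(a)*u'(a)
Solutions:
 u(a) = C1*exp(6*li(a)/5)


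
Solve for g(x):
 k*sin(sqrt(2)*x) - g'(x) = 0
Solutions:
 g(x) = C1 - sqrt(2)*k*cos(sqrt(2)*x)/2


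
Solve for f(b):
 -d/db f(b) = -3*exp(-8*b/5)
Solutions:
 f(b) = C1 - 15*exp(-8*b/5)/8


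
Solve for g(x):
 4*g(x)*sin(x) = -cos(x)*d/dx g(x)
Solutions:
 g(x) = C1*cos(x)^4


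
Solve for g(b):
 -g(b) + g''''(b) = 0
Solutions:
 g(b) = C1*exp(-b) + C2*exp(b) + C3*sin(b) + C4*cos(b)


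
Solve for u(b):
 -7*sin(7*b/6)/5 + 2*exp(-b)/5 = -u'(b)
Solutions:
 u(b) = C1 - 6*cos(7*b/6)/5 + 2*exp(-b)/5


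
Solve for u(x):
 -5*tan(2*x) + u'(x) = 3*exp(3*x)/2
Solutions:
 u(x) = C1 + exp(3*x)/2 - 5*log(cos(2*x))/2


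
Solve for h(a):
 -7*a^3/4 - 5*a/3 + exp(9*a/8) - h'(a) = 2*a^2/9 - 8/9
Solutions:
 h(a) = C1 - 7*a^4/16 - 2*a^3/27 - 5*a^2/6 + 8*a/9 + 8*exp(9*a/8)/9


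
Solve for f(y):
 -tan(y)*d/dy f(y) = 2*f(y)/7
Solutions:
 f(y) = C1/sin(y)^(2/7)


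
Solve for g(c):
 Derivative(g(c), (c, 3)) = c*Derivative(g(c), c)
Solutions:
 g(c) = C1 + Integral(C2*airyai(c) + C3*airybi(c), c)


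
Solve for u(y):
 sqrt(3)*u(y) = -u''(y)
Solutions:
 u(y) = C1*sin(3^(1/4)*y) + C2*cos(3^(1/4)*y)


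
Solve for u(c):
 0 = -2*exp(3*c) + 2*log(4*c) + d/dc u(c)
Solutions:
 u(c) = C1 - 2*c*log(c) + 2*c*(1 - 2*log(2)) + 2*exp(3*c)/3


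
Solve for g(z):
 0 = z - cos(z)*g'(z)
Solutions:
 g(z) = C1 + Integral(z/cos(z), z)


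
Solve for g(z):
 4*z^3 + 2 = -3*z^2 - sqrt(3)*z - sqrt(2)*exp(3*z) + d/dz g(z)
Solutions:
 g(z) = C1 + z^4 + z^3 + sqrt(3)*z^2/2 + 2*z + sqrt(2)*exp(3*z)/3


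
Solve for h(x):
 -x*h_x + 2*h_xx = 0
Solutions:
 h(x) = C1 + C2*erfi(x/2)


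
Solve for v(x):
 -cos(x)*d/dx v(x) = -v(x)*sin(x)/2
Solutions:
 v(x) = C1/sqrt(cos(x))


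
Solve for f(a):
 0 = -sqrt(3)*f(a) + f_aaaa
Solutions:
 f(a) = C1*exp(-3^(1/8)*a) + C2*exp(3^(1/8)*a) + C3*sin(3^(1/8)*a) + C4*cos(3^(1/8)*a)


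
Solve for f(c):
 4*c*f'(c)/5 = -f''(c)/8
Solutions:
 f(c) = C1 + C2*erf(4*sqrt(5)*c/5)


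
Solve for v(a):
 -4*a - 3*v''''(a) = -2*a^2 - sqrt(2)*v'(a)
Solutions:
 v(a) = C1 + C4*exp(2^(1/6)*3^(2/3)*a/3) - sqrt(2)*a^3/3 + sqrt(2)*a^2 + (C2*sin(6^(1/6)*a/2) + C3*cos(6^(1/6)*a/2))*exp(-2^(1/6)*3^(2/3)*a/6)
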